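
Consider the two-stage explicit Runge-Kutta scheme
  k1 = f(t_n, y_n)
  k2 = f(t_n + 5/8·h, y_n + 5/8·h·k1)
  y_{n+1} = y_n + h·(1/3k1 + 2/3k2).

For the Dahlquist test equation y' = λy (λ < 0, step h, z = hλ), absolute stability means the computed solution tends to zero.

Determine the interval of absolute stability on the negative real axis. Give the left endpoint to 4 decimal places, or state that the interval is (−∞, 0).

With y'=λy (z=hλ):
  k1=λy_n ⇒ h·k1=z·y_n;  k2=λ(1+5/8z)y_n ⇒ h·k2=z(1+5/8z)y_n
  y_{n+1}/y_n = 1 + 1/3z + 2/3z(1+5/8z) = 1 + z + 5/12z²
  Hence R(z) = 1 + z + 5/12z².

Boundary: |R(x)|=1, x<0.
x=-1.79: |R|=0.5450
R=1: x+5/12x²=0 ⇒ x=−12/5=-2.4000; min R=1−1/(4·5/12)=0.4000>−1
Confirm numerically:
  x=-1.941: |R|=0.62878 <1
  x=-1.926: |R|=0.61962 <1
  x=-1.336: |R|=0.40771 <1
  x=-2.854: |R|=1.53988 >1
  x=-2.506: |R|=1.11068 >1
Stable set (-2.4000, 0).

z∈(-2.4000,0).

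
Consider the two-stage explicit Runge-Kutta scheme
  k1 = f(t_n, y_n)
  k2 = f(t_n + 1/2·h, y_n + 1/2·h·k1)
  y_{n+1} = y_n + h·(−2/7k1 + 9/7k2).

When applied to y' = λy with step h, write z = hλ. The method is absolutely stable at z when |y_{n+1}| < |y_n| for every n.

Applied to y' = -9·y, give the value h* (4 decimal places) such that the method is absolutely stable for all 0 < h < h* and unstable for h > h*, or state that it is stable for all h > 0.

(-1.5556,0); λ=-9 ⇒ h* = (14/9)/9 = 0.1728.

With y'=λy (z=hλ):
  k1=λy_n ⇒ h·k1=z·y_n;  k2=λ(1+1/2z)y_n ⇒ h·k2=z(1+1/2z)y_n
  y_{n+1}/y_n = 1 − 2/7z + 9/7z(1+1/2z) = 1 + z + 9/14z²
  Hence R(z) = 1 + z + 9/14z².

Boundary: |R(x)|=1, x<0.
x=-0.9: |R|=0.6207
R=1: x+9/14x²=0 ⇒ x=−14/9=-1.5556; min R=1−1/(4·9/14)=0.6111>−1
Confirm numerically:
  x=-1.451: |R|=0.90247 <1
  x=-0.960: |R|=0.63246 <1
  x=-0.865: |R|=0.61600 <1
  x=-1.682: |R|=1.13672 >1
  x=-1.629: |R|=1.07691 >1
Stable set (-1.5556, 0).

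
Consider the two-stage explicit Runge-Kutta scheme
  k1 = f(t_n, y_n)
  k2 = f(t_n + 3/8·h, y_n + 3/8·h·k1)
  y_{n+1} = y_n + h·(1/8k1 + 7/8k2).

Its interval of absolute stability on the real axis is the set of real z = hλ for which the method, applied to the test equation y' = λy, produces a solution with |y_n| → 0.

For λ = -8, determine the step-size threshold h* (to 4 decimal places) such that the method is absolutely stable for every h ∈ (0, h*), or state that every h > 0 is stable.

Set f=λy, z=hλ:
  k1=λy_n ⇒ h·k1=z·y_n;  k2=λ(1+3/8z)y_n ⇒ h·k2=z(1+3/8z)y_n
  y_{n+1}/y_n = 1 + 1/8z + 7/8z(1+3/8z) = 1 + z + 21/64z²
  so R(z) = 1 + z + 21/64z².

Solve |R(x)|<1 on ℝ⁻.
x=-1.53: |R|=0.2381
R=1: x+21/64x²=0 ⇒ x=−64/21=-3.0476; min R=1−1/(4·21/64)=0.2381>−1
Confirm numerically:
  x=-2.858: |R|=0.82218 <1
  x=-2.275: |R|=0.42325 <1
  x=-2.267: |R|=0.41933 <1
  x=-3.622: |R|=1.68263 >1
  x=-3.196: |R|=1.15561 >1
So |R|<1 on (-3.0476, 0).

(-3.0476,0); λ=-8 ⇒ h* = (64/21)/8 = 0.3810.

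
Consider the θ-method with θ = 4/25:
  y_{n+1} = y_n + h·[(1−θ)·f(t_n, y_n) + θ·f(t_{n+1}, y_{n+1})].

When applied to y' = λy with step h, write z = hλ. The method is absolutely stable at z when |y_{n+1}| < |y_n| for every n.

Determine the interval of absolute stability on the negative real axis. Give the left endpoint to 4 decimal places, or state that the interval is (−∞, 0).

z∈(-2.9412,0).

Test eqn y'=λy, z=hλ:
  y_{n+1} = y_n + z·[21/25·y_n + 4/25·y_{n+1}] ⇒ (1 − 4/25z)y_{n+1} = (1 + 21/25z)y_n
  Hence R(z) = (1 + 21/25z)/(1 − 4/25z).

Need |R(x)|<1, x<0.
x=-1.43: |R|=0.1637
R=−1: 1+21/25x = −1+4/25x ⇒ -17/25x=2 ⇒ x=2/(-17/25)=-2.9412
Confirm numerically:
  x=-1.991: |R|=0.50998 <1
  x=-1.637: |R|=0.29723 <1
  x=-1.302: |R|=0.07753 <1
  x=-3.267: |R|=1.14550 >1
  x=-3.217: |R|=1.12382 >1
Interval (-2.9412, 0).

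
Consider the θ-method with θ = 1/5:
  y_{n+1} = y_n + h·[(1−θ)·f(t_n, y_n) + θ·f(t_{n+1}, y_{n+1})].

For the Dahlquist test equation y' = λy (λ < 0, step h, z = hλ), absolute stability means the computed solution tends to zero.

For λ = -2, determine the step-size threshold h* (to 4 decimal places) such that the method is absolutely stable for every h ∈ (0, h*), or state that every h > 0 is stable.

(-3.3333,0); λ=-2 ⇒ h* = (10/3)/2 = 1.6667.

Set f=λy, z=hλ:
  y_{n+1} = y_n + z·[4/5·y_n + 1/5·y_{n+1}] ⇒ (1 − 1/5z)y_{n+1} = (1 + 4/5z)y_n
  ⇒ R(z) = (1 + 4/5z)/(1 − 1/5z).

Solve |R(x)|<1 on ℝ⁻.
x=-1.59: |R|=0.2064
R=−1: 1+4/5x = −1+1/5x ⇒ -3/5x=2 ⇒ x=2/(-3/5)=-3.3333
Confirm numerically:
  x=-2.827: |R|=0.80593 <1
  x=-2.065: |R|=0.46143 <1
  x=-1.774: |R|=0.30942 <1
  x=-1.770: |R|=0.30724 <1
  x=-3.926: |R|=1.19919 >1
  x=-3.687: |R|=1.12214 >1
  x=-3.659: |R|=1.11283 >1
Stable set (-3.3333, 0).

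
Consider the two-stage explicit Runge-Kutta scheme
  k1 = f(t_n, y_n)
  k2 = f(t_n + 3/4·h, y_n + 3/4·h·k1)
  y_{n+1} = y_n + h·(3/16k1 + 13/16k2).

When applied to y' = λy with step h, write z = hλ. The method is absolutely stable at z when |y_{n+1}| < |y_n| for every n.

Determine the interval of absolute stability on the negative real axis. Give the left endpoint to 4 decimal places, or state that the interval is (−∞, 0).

(-1.6410, 0).

On y'=λy, z=hλ:
  k1=λy_n ⇒ h·k1=z·y_n;  k2=λ(1+3/4z)y_n ⇒ h·k2=z(1+3/4z)y_n
  y_{n+1}/y_n = 1 + 3/16z + 13/16z(1+3/4z) = 1 + z + 39/64z²
  ⇒ R(z) = 1 + z + 39/64z².

Find x<0 with |R(x)|<1.
x=-0.98: |R|=0.6052
R=1: x+39/64x²=0 ⇒ x=−64/39=-1.6410; min R=1−1/(4·39/64)=0.5897>−1
Confirm numerically:
  x=-1.540: |R|=0.90519 <1
  x=-1.431: |R|=0.81685 <1
  x=-1.335: |R|=0.75104 <1
  x=-0.950: |R|=0.59996 <1
  x=-2.236: |R|=1.81069 >1
  x=-1.813: |R|=1.19000 >1
  x=-1.796: |R|=1.16961 >1
So |R|<1 on (-1.6410, 0).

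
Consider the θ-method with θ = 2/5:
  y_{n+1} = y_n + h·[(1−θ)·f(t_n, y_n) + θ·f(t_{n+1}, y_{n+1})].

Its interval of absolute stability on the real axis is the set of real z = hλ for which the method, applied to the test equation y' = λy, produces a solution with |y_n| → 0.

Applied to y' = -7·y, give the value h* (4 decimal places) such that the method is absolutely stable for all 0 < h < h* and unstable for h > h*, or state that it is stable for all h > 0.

(-10.0000,0); λ=-7 ⇒ h* = (10)/7 = 1.4286.

Test eqn y'=λy, z=hλ:
  y_{n+1} = y_n + z·[3/5·y_n + 2/5·y_{n+1}] ⇒ (1 − 2/5z)y_{n+1} = (1 + 3/5z)y_n
  R(z) = (1 + 3/5z)/(1 − 2/5z).

Need |R(x)|<1, x<0.
x=-1.6: |R|=0.0244
R=−1: 1+3/5x = −1+2/5x ⇒ -1/5x=2 ⇒ x=2/(-1/5)=-10.0000
Confirm numerically:
  x=-7.666: |R|=0.88521 <1
  x=-5.068: |R|=0.67415 <1
  x=-4.445: |R|=0.60007 <1
  x=-10.589: |R|=1.02250 >1
  x=-10.472: |R|=1.01819 >1
  x=-10.379: |R|=1.01471 >1
Interval (-10.0000, 0).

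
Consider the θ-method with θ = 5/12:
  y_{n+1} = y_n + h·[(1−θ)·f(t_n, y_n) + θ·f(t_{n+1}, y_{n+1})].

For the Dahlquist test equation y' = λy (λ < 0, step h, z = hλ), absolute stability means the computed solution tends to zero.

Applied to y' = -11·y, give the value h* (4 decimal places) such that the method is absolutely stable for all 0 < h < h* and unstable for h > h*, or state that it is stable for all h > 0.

With y'=λy (z=hλ):
  y_{n+1} = y_n + z·[7/12·y_n + 5/12·y_{n+1}] ⇒ (1 − 5/12z)y_{n+1} = (1 + 7/12z)y_n
  so R(z) = (1 + 7/12z)/(1 − 5/12z).

Need |R(x)|<1, x<0.
x=-1.23: |R|=0.1868
R=−1: 1+7/12x = −1+5/12x ⇒ -1/6x=2 ⇒ x=2/(-1/6)=-12.0000
Confirm numerically:
  x=-7.597: |R|=0.82383 <1
  x=-6.046: |R|=0.71802 <1
  x=-5.158: |R|=0.63789 <1
  x=-5.003: |R|=0.62194 <1
  x=-12.277: |R|=1.00755 >1
  x=-12.114: |R|=1.00314 >1
Stable set (-12.0000, 0).

(-12.0000,0); λ=-11 ⇒ h* = (12)/11 = 1.0909.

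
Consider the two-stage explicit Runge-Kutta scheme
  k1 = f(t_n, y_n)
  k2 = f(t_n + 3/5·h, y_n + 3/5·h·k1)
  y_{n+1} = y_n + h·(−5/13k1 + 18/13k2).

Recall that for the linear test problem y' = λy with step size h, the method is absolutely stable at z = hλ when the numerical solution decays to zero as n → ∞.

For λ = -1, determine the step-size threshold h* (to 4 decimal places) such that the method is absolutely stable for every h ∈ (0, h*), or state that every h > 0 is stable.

(-1.2037,0); λ=-1 ⇒ h* = (65/54)/1 = 1.2037.

With y'=λy (z=hλ):
  k1=λy_n ⇒ h·k1=z·y_n;  k2=λ(1+3/5z)y_n ⇒ h·k2=z(1+3/5z)y_n
  y_{n+1}/y_n = 1 − 5/13z + 18/13z(1+3/5z) = 1 + z + 54/65z²
  ⇒ R(z) = 1 + z + 54/65z².

Find x<0 with |R(x)|<1.
x=-1.34: |R|=1.1517
R=1: x+54/65x²=0 ⇒ x=−65/54=-1.2037; min R=1−1/(4·54/65)=0.6991>−1
Confirm numerically:
  x=-0.833: |R|=0.74346 <1
  x=-0.800: |R|=0.73169 <1
  x=-0.718: |R|=0.71028 <1
  x=-1.635: |R|=1.58583 >1
  x=-1.628: |R|=1.57386 >1
  x=-1.533: |R|=1.41938 >1
Interval (-1.2037, 0).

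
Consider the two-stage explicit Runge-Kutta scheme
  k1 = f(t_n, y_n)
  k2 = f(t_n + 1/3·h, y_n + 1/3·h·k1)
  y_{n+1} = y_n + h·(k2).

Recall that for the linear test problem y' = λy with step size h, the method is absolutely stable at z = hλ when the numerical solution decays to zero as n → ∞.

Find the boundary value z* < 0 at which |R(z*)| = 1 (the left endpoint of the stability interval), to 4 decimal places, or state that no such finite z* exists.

left endpoint -3.0000.

With y'=λy (z=hλ):
  k1=λy_n ⇒ h·k1=z·y_n;  k2=λ(1+1/3z)y_n ⇒ h·k2=z(1+1/3z)y_n
  y_{n+1}/y_n = 1 + z(1+1/3z) = 1 + z + 1/3z²
  R(z) = 1 + z + 1/3z².

Boundary: |R(x)|=1, x<0.
x=-0.69: |R|=0.4687
R=1: x+1/3x²=0 ⇒ x=−3=-3.0000; min R=1−1/(4·1/3)=0.2500>−1
Confirm numerically:
  x=-2.456: |R|=0.55465 <1
  x=-2.296: |R|=0.46121 <1
  x=-2.267: |R|=0.44610 <1
  x=-3.570: |R|=1.67830 >1
  x=-3.105: |R|=1.10867 >1
  x=-3.034: |R|=1.03439 >1
Interval (-3.0000, 0).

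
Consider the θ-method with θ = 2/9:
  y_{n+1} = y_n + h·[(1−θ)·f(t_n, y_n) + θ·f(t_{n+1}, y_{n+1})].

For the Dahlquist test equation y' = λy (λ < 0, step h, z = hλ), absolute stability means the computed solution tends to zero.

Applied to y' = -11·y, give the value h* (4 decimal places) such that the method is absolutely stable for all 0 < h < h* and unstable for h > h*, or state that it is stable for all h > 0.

With y'=λy (z=hλ):
  y_{n+1} = y_n + z·[7/9·y_n + 2/9·y_{n+1}] ⇒ (1 − 2/9z)y_{n+1} = (1 + 7/9z)y_n
  R(z) = (1 + 7/9z)/(1 − 2/9z).

Need |R(x)|<1, x<0.
x=-1.48: |R|=0.1137
R=−1: 1+7/9x = −1+2/9x ⇒ -5/9x=2 ⇒ x=2/(-5/9)=-3.6000
Confirm numerically:
  x=-3.375: |R|=0.92857 <1
  x=-2.976: |R|=0.79133 <1
  x=-2.537: |R|=0.62235 <1
  x=-1.612: |R|=0.18685 <1
  x=-3.861: |R|=1.07804 >1
  x=-3.767: |R|=1.05050 >1
  x=-3.672: |R|=1.02203 >1
Interval (-3.6000, 0).

(-3.6000,0); λ=-11 ⇒ h* = (18/5)/11 = 0.3273.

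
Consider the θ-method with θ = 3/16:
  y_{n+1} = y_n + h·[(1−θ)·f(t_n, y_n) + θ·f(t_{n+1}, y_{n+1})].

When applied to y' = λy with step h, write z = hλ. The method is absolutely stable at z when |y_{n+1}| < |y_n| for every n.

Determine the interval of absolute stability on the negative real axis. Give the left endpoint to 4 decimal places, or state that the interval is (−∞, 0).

(-3.2000, 0).

Test eqn y'=λy, z=hλ:
  y_{n+1} = y_n + z·[13/16·y_n + 3/16·y_{n+1}] ⇒ (1 − 3/16z)y_{n+1} = (1 + 13/16z)y_n
  ⇒ R(z) = (1 + 13/16z)/(1 − 3/16z).

Need |R(x)|<1, x<0.
x=-1.71: |R|=0.2948
R=−1: 1+13/16x = −1+3/16x ⇒ -5/8x=2 ⇒ x=2/(-5/8)=-3.2000
Confirm numerically:
  x=-2.653: |R|=0.77169 <1
  x=-2.567: |R|=0.73292 <1
  x=-2.075: |R|=0.49381 <1
  x=-3.561: |R|=1.13529 >1
  x=-3.494: |R|=1.11102 >1
Interval (-3.2000, 0).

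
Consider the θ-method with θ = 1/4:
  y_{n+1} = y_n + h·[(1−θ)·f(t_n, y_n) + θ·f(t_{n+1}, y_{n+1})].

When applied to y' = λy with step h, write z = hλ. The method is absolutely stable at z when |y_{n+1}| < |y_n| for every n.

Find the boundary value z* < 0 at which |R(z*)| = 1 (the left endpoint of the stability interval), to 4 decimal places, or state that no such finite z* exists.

On y'=λy, z=hλ:
  y_{n+1} = y_n + z·[3/4·y_n + 1/4·y_{n+1}] ⇒ (1 − 1/4z)y_{n+1} = (1 + 3/4z)y_n
  so R(z) = (1 + 3/4z)/(1 − 1/4z).

Solve |R(x)|<1 on ℝ⁻.
x=-0.97: |R|=0.2193
R=−1: 1+3/4x = −1+1/4x ⇒ -1/2x=2 ⇒ x=2/(-1/2)=-4.0000
Confirm numerically:
  x=-3.771: |R|=0.94106 <1
  x=-3.662: |R|=0.91177 <1
  x=-3.338: |R|=0.81957 <1
  x=-3.111: |R|=0.74996 <1
  x=-4.291: |R|=1.07020 >1
  x=-4.080: |R|=1.01980 >1
  x=-4.030: |R|=1.00747 >1
Interval (-4.0000, 0).

z* = -4.0000.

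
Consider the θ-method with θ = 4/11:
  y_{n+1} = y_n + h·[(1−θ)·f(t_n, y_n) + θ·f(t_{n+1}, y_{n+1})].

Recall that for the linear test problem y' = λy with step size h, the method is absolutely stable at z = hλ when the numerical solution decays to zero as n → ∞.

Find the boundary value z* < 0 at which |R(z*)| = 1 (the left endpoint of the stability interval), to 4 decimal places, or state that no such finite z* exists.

With y'=λy (z=hλ):
  y_{n+1} = y_n + z·[7/11·y_n + 4/11·y_{n+1}] ⇒ (1 − 4/11z)y_{n+1} = (1 + 7/11z)y_n
  R(z) = (1 + 7/11z)/(1 − 4/11z).

Find x<0 with |R(x)|<1.
x=-0.72: |R|=0.4294
R=−1: 1+7/11x = −1+4/11x ⇒ -3/11x=2 ⇒ x=2/(-3/11)=-7.3333
Confirm numerically:
  x=-5.606: |R|=0.84496 <1
  x=-4.346: |R|=0.68426 <1
  x=-2.998: |R|=0.43432 <1
  x=-7.840: |R|=1.03588 >1
  x=-7.507: |R|=1.01270 >1
  x=-7.494: |R|=1.01176 >1
Stable set (-7.3333, 0).

z* = -7.3333.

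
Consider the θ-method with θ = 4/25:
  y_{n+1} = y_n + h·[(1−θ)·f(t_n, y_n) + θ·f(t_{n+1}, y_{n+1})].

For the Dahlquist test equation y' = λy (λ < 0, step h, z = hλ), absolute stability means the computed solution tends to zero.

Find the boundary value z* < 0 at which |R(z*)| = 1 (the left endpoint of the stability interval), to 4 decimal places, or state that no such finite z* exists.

Test eqn y'=λy, z=hλ:
  y_{n+1} = y_n + z·[21/25·y_n + 4/25·y_{n+1}] ⇒ (1 − 4/25z)y_{n+1} = (1 + 21/25z)y_n
  so R(z) = (1 + 21/25z)/(1 − 4/25z).

Find x<0 with |R(x)|<1.
x=-0.37: |R|=0.6507
R=−1: 1+21/25x = −1+4/25x ⇒ -17/25x=2 ⇒ x=2/(-17/25)=-2.9412
Confirm numerically:
  x=-2.665: |R|=0.86834 <1
  x=-2.375: |R|=0.72101 <1
  x=-1.218: |R|=0.01935 <1
  x=-1.186: |R|=0.00316 <1
  x=-3.315: |R|=1.16610 >1
  x=-3.263: |R|=1.14378 >1
  x=-2.963: |R|=1.01007 >1
So |R|<1 on (-2.9412, 0).

left endpoint -2.9412.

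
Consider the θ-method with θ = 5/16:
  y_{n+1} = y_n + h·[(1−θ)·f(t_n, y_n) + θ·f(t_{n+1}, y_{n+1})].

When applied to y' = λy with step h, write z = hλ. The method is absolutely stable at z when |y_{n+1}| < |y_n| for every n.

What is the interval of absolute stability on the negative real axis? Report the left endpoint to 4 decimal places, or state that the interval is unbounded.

(-5.3333, 0).

Test eqn y'=λy, z=hλ:
  y_{n+1} = y_n + z·[11/16·y_n + 5/16·y_{n+1}] ⇒ (1 − 5/16z)y_{n+1} = (1 + 11/16z)y_n
  ⇒ R(z) = (1 + 11/16z)/(1 − 5/16z).

Need |R(x)|<1, x<0.
x=-0.59: |R|=0.5018
R=−1: 1+11/16x = −1+5/16x ⇒ -3/8x=2 ⇒ x=2/(-3/8)=-5.3333
Confirm numerically:
  x=-4.893: |R|=0.93471 <1
  x=-4.473: |R|=0.86545 <1
  x=-3.859: |R|=0.74937 <1
  x=-2.963: |R|=0.53847 <1
  x=-5.562: |R|=1.03132 >1
  x=-5.455: |R|=1.01687 >1
  x=-5.384: |R|=1.00708 >1
Interval (-5.3333, 0).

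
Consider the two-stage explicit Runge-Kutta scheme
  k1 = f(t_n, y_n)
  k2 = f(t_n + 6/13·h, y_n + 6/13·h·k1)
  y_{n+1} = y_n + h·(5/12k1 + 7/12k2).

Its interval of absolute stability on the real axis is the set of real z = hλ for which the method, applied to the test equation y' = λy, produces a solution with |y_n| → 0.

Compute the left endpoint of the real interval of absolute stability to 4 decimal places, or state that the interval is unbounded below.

left endpoint -3.7143.

Set f=λy, z=hλ:
  k1=λy_n ⇒ h·k1=z·y_n;  k2=λ(1+6/13z)y_n ⇒ h·k2=z(1+6/13z)y_n
  y_{n+1}/y_n = 1 + 5/12z + 7/12z(1+6/13z) = 1 + z + 7/26z²
  Hence R(z) = 1 + z + 7/26z².

Find x<0 with |R(x)|<1.
x=-1: |R|=0.2692
R=1: x+7/26x²=0 ⇒ x=−26/7=-3.7143; min R=1−1/(4·7/26)=0.0714>−1
Confirm numerically:
  x=-3.693: |R|=0.97884 <1
  x=-2.831: |R|=0.32677 <1
  x=-1.491: |R|=0.10752 <1
  x=-1.487: |R|=0.10831 <1
  x=-4.144: |R|=1.47943 >1
  x=-4.032: |R|=1.34489 >1
So |R|<1 on (-3.7143, 0).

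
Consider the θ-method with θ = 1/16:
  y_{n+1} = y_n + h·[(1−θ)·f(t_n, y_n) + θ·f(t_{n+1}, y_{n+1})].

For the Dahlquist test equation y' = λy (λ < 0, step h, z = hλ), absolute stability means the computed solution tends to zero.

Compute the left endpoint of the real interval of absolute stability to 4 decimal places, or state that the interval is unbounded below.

z* = -2.2857.

Test eqn y'=λy, z=hλ:
  y_{n+1} = y_n + z·[15/16·y_n + 1/16·y_{n+1}] ⇒ (1 − 1/16z)y_{n+1} = (1 + 15/16z)y_n
  ⇒ R(z) = (1 + 15/16z)/(1 − 1/16z).

Need |R(x)|<1, x<0.
x=-1.6: |R|=0.4545
R=−1: 1+15/16x = −1+1/16x ⇒ -7/8x=2 ⇒ x=2/(-7/8)=-2.2857
Confirm numerically:
  x=-2.130: |R|=0.87976 <1
  x=-1.738: |R|=0.56771 <1
  x=-1.532: |R|=0.39813 <1
  x=-1.201: |R|=0.11714 <1
  x=-2.867: |R|=1.43134 >1
  x=-2.479: |R|=1.14644 >1
So |R|<1 on (-2.2857, 0).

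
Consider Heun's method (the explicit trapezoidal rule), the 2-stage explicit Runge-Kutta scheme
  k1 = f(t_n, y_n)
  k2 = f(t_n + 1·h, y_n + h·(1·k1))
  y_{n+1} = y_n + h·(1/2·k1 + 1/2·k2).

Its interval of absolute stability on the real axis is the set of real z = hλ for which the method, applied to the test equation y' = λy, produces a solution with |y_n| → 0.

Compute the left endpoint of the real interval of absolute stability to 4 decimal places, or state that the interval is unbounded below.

On y'=λy, z=hλ:
  order 2, 2-stage ⇒ R(z)=1+z+z^2/2
  (e.g. R(-0.68)=0.55120, |R|=0.55120)

Boundary: |R(x)|=1, x<0.
x=-0.68: |R|=0.5512
|R(-2.18)|=1.1962 |R(-1.63)|=0.6985 |R(-1.37)|=0.5685
Bisect:
  x_lo=-2.4927 |R|=1.6141  x_hi=-0.2483 |R|=0.7826
  mid=-1.37048 |R|=0.56863 →hi
  mid=-1.93159 |R|=0.93393 →hi
  mid=-2.21215 |R|=1.23465 →lo
  mid=-2.07187 |R|=1.07445 →lo
  mid=-2.00173 |R|=1.00173 →lo
  mid=-1.96666 |R|=0.96722 →hi
  mid=-1.98420 |R|=0.98432 →hi
  mid=-1.99296 |R|=0.99299 →hi
  mid=-1.99735 |R|=0.99735 →hi
  mid=-1.99954 |R|=0.99954 →hi
  ...
  [-2.00009,-1.99995] ⇒ x*=-2.0000
So |R|<1 on (-2.0000, 0).

left endpoint -2.0000.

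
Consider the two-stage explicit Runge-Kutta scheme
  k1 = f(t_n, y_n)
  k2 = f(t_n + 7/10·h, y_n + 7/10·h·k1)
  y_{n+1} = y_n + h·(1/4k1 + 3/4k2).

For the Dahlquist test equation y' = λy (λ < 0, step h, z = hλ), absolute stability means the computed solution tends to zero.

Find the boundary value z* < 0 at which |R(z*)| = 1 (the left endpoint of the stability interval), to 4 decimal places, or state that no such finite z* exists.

Test eqn y'=λy, z=hλ:
  k1=λy_n ⇒ h·k1=z·y_n;  k2=λ(1+7/10z)y_n ⇒ h·k2=z(1+7/10z)y_n
  y_{n+1}/y_n = 1 + 1/4z + 3/4z(1+7/10z) = 1 + z + 21/40z²
  ⇒ R(z) = 1 + z + 21/40z².

Solve |R(x)|<1 on ℝ⁻.
x=-1.44: |R|=0.6486
R=1: x+21/40x²=0 ⇒ x=−40/21=-1.9048; min R=1−1/(4·21/40)=0.5238>−1
Confirm numerically:
  x=-1.603: |R|=0.74604 <1
  x=-1.510: |R|=0.68705 <1
  x=-1.386: |R|=0.62252 <1
  x=-0.927: |R|=0.52415 <1
  x=-2.377: |R|=1.58932 >1
  x=-2.199: |R|=1.33969 >1
So |R|<1 on (-1.9048, 0).

z* = -1.9048.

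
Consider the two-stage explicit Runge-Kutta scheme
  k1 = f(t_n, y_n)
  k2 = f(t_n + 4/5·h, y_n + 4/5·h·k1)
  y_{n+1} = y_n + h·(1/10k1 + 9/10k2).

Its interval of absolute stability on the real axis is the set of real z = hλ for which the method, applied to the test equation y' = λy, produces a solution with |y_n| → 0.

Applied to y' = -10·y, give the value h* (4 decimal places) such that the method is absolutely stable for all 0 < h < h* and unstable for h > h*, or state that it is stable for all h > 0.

(-1.3889,0); λ=-10 ⇒ h* = (25/18)/10 = 0.1389.

On y'=λy, z=hλ:
  k1=λy_n ⇒ h·k1=z·y_n;  k2=λ(1+4/5z)y_n ⇒ h·k2=z(1+4/5z)y_n
  y_{n+1}/y_n = 1 + 1/10z + 9/10z(1+4/5z) = 1 + z + 18/25z²
  ⇒ R(z) = 1 + z + 18/25z².

Boundary: |R(x)|=1, x<0.
x=-1.53: |R|=1.1554
R=1: x+18/25x²=0 ⇒ x=−25/18=-1.3889; min R=1−1/(4·18/25)=0.6528>−1
Confirm numerically:
  x=-1.203: |R|=0.83899 <1
  x=-0.898: |R|=0.68261 <1
  x=-0.833: |R|=0.66660 <1
  x=-0.770: |R|=0.65689 <1
  x=-1.795: |R|=1.52486 >1
  x=-1.748: |R|=1.45196 >1
  x=-1.709: |R|=1.39389 >1
So |R|<1 on (-1.3889, 0).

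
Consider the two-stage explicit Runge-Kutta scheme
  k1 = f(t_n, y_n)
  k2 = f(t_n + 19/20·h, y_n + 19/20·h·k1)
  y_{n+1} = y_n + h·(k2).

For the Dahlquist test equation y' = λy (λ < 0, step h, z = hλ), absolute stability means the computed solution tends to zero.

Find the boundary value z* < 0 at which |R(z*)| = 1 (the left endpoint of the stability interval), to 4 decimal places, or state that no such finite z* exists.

Test eqn y'=λy, z=hλ:
  k1=λy_n ⇒ h·k1=z·y_n;  k2=λ(1+19/20z)y_n ⇒ h·k2=z(1+19/20z)y_n
  y_{n+1}/y_n = 1 + z(1+19/20z) = 1 + z + 19/20z²
  so R(z) = 1 + z + 19/20z².

Need |R(x)|<1, x<0.
x=-1.26: |R|=1.2482
R=1: x+19/20x²=0 ⇒ x=−20/19=-1.0526; min R=1−1/(4·19/20)=0.7368>−1
Confirm numerically:
  x=-0.941: |R|=0.90021 <1
  x=-0.737: |R|=0.77901 <1
  x=-0.658: |R|=0.75332 <1
  x=-1.522: |R|=1.67866 >1
  x=-1.494: |R|=1.62643 >1
  x=-1.362: |R|=1.40029 >1
Interval (-1.0526, 0).

z* = -1.0526.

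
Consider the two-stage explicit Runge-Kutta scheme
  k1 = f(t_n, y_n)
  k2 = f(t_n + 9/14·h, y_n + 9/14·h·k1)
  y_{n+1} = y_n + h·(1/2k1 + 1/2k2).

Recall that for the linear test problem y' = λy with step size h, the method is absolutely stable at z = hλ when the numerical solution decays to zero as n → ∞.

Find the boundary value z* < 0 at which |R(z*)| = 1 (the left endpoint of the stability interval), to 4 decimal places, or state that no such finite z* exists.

z* = -3.1111.

Set f=λy, z=hλ:
  k1=λy_n ⇒ h·k1=z·y_n;  k2=λ(1+9/14z)y_n ⇒ h·k2=z(1+9/14z)y_n
  y_{n+1}/y_n = 1 + 1/2z + 1/2z(1+9/14z) = 1 + z + 9/28z²
  R(z) = 1 + z + 9/28z².

Find x<0 with |R(x)|<1.
x=-1.7: |R|=0.2289
R=1: x+9/28x²=0 ⇒ x=−28/9=-3.1111; min R=1−1/(4·9/28)=0.2222>−1
Confirm numerically:
  x=-2.718: |R|=0.65656 <1
  x=-2.313: |R|=0.40663 <1
  x=-1.374: |R|=0.23282 <1
  x=-1.314: |R|=0.24098 <1
  x=-3.512: |R|=1.45255 >1
  x=-3.405: |R|=1.32165 >1
So |R|<1 on (-3.1111, 0).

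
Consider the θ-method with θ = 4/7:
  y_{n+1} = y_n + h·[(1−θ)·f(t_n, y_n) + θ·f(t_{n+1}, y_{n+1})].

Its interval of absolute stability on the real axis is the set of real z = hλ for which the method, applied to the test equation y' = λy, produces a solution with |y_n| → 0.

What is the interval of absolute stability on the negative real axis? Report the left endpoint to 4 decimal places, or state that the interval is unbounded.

Set f=λy, z=hλ:
  y_{n+1} = y_n + z·[3/7·y_n + 4/7·y_{n+1}] ⇒ (1 − 4/7z)y_{n+1} = (1 + 3/7z)y_n
  Hence R(z) = (1 + 3/7z)/(1 − 4/7z).

Solve |R(x)|<1 on ℝ⁻.
x=-0.76: |R|=0.4701
x=-2: |R|=0.0667
x=-10: |R|=0.4894
x=-100: |R|=0.7199
θ=4/7≥1/2 ⇒ |1+3/7x|<|1−4/7x| ∀x<0 ⇒ interval (−∞,0).

unbounded; (−∞, 0).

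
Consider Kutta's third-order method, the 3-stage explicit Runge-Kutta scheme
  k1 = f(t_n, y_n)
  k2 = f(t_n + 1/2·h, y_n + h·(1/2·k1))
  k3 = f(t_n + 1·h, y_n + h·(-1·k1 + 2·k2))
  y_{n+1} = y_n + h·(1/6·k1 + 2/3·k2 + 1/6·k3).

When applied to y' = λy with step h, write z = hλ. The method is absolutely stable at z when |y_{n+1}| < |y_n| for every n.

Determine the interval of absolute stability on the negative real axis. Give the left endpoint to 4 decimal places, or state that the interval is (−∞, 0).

Test eqn y'=λy, z=hλ:
  order 3, 3-stage ⇒ R(z)=1+z+z^2/2+z^3/6
  (e.g. R(-1.2)=0.23200, |R|=0.23200)

Find x<0 with |R(x)|<1.
x=-1.2: |R|=0.2320
|R(-2.64)|=1.2218 |R(-2.61)|=1.1672 |R(-2.01)|=0.3434
Bisect:
  x_lo=-2.9206 |R|=1.8078  x_hi=-0.1340 |R|=0.8746
  mid=-1.52732 |R|=0.04524 →hi
  mid=-2.22398 |R|=0.58427 →hi
  mid=-2.57231 |R|=1.10065 →lo
  mid=-2.39814 |R|=0.82125 →hi
  mid=-2.48522 |R|=0.95532 →hi
  mid=-2.52877 |R|=1.02653 →lo
  mid=-2.50699 |R|=0.99057 →hi
  mid=-2.51788 |R|=1.00846 →lo
  ...
  [-2.51278,-2.51261] ⇒ x*=-2.5127
Stable set (-2.5127, 0).

(-2.5127, 0).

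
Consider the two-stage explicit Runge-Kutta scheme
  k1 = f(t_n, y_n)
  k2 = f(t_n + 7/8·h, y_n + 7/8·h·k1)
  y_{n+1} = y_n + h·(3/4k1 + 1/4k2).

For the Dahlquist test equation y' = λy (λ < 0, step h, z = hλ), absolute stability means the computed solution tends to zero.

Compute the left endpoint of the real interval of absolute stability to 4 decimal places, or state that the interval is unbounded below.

On y'=λy, z=hλ:
  k1=λy_n ⇒ h·k1=z·y_n;  k2=λ(1+7/8z)y_n ⇒ h·k2=z(1+7/8z)y_n
  y_{n+1}/y_n = 1 + 3/4z + 1/4z(1+7/8z) = 1 + z + 7/32z²
  R(z) = 1 + z + 7/32z².

Need |R(x)|<1, x<0.
x=-1.26: |R|=0.0873
R=1: x+7/32x²=0 ⇒ x=−32/7=-4.5714; min R=1−1/(4·7/32)=-0.1429>−1
Confirm numerically:
  x=-3.534: |R|=0.19800 <1
  x=-3.200: |R|=0.04000 <1
  x=-2.152: |R|=0.13895 <1
  x=-1.949: |R|=0.11806 <1
  x=-5.147: |R|=1.64804 >1
  x=-4.629: |R|=1.05830 >1
Interval (-4.5714, 0).

left endpoint -4.5714.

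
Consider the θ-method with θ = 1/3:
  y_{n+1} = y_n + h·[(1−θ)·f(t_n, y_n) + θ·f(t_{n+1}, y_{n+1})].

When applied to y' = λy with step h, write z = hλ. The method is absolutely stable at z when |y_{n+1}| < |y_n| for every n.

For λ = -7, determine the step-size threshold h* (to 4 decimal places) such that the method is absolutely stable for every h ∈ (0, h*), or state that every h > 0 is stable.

Test eqn y'=λy, z=hλ:
  y_{n+1} = y_n + z·[2/3·y_n + 1/3·y_{n+1}] ⇒ (1 − 1/3z)y_{n+1} = (1 + 2/3z)y_n
  Hence R(z) = (1 + 2/3z)/(1 − 1/3z).

Find x<0 with |R(x)|<1.
x=-1.64: |R|=0.0603
R=−1: 1+2/3x = −1+1/3x ⇒ -1/3x=2 ⇒ x=2/(-1/3)=-6.0000
Confirm numerically:
  x=-4.208: |R|=0.75139 <1
  x=-4.168: |R|=0.74442 <1
  x=-2.937: |R|=0.48408 <1
  x=-2.843: |R|=0.45970 <1
  x=-6.476: |R|=1.05023 >1
  x=-6.250: |R|=1.02703 >1
So |R|<1 on (-6.0000, 0).

(-6.0000,0); λ=-7 ⇒ h* = (6)/7 = 0.8571.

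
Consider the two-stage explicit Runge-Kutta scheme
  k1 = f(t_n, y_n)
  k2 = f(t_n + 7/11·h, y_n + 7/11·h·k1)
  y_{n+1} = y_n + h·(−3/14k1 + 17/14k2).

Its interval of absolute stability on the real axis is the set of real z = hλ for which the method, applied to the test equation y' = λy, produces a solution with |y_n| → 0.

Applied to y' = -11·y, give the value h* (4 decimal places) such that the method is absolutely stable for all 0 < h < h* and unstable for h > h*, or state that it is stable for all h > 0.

(-1.2941,0); λ=-11 ⇒ h* = (22/17)/11 = 0.1176.

Set f=λy, z=hλ:
  k1=λy_n ⇒ h·k1=z·y_n;  k2=λ(1+7/11z)y_n ⇒ h·k2=z(1+7/11z)y_n
  y_{n+1}/y_n = 1 − 3/14z + 17/14z(1+7/11z) = 1 + z + 17/22z²
  Hence R(z) = 1 + z + 17/22z².

Need |R(x)|<1, x<0.
x=-0.41: |R|=0.7199
R=1: x+17/22x²=0 ⇒ x=−22/17=-1.2941; min R=1−1/(4·17/22)=0.6765>−1
Confirm numerically:
  x=-1.234: |R|=0.94268 <1
  x=-1.214: |R|=0.92484 <1
  x=-0.767: |R|=0.68759 <1
  x=-1.677: |R|=1.49616 >1
  x=-1.660: |R|=1.46933 >1
So |R|<1 on (-1.2941, 0).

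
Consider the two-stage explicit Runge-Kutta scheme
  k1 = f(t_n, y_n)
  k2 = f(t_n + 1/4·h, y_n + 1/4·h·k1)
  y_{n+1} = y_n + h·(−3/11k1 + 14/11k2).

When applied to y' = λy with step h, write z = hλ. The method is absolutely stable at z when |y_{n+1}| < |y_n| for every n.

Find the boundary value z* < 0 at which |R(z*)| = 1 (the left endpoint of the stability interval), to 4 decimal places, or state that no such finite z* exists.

left endpoint -3.1429.

Set f=λy, z=hλ:
  k1=λy_n ⇒ h·k1=z·y_n;  k2=λ(1+1/4z)y_n ⇒ h·k2=z(1+1/4z)y_n
  y_{n+1}/y_n = 1 − 3/11z + 14/11z(1+1/4z) = 1 + z + 7/22z²
  R(z) = 1 + z + 7/22z².

Solve |R(x)|<1 on ℝ⁻.
x=-1.26: |R|=0.2451
R=1: x+7/22x²=0 ⇒ x=−22/7=-3.1429; min R=1−1/(4·7/22)=0.2143>−1
Confirm numerically:
  x=-2.384: |R|=0.42437 <1
  x=-1.634: |R|=0.21553 <1
  x=-1.469: |R|=0.21762 <1
  x=-3.661: |R|=1.60357 >1
  x=-3.433: |R|=1.31693 >1
  x=-3.258: |R|=1.11936 >1
Interval (-3.1429, 0).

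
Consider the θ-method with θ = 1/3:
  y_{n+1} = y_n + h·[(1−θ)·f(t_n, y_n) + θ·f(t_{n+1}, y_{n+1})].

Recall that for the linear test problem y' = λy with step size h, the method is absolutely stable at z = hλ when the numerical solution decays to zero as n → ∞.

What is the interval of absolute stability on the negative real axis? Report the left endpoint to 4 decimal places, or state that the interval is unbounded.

z∈(-6.0000,0).

Set f=λy, z=hλ:
  y_{n+1} = y_n + z·[2/3·y_n + 1/3·y_{n+1}] ⇒ (1 − 1/3z)y_{n+1} = (1 + 2/3z)y_n
  Hence R(z) = (1 + 2/3z)/(1 − 1/3z).

Need |R(x)|<1, x<0.
x=-0.7: |R|=0.4324
R=−1: 1+2/3x = −1+1/3x ⇒ -1/3x=2 ⇒ x=2/(-1/3)=-6.0000
Confirm numerically:
  x=-5.120: |R|=0.89163 <1
  x=-4.188: |R|=0.74791 <1
  x=-2.933: |R|=0.48306 <1
  x=-6.211: |R|=1.02291 >1
  x=-6.140: |R|=1.01532 >1
So |R|<1 on (-6.0000, 0).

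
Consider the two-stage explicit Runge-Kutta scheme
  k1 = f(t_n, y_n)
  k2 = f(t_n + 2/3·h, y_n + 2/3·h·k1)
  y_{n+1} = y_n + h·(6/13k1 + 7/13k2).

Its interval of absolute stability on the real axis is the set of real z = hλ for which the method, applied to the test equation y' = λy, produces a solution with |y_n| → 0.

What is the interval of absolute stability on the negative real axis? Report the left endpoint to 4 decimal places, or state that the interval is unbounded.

Test eqn y'=λy, z=hλ:
  k1=λy_n ⇒ h·k1=z·y_n;  k2=λ(1+2/3z)y_n ⇒ h·k2=z(1+2/3z)y_n
  y_{n+1}/y_n = 1 + 6/13z + 7/13z(1+2/3z) = 1 + z + 14/39z²
  Hence R(z) = 1 + z + 14/39z².

Find x<0 with |R(x)|<1.
x=-1.17: |R|=0.3214
R=1: x+14/39x²=0 ⇒ x=−39/14=-2.7857; min R=1−1/(4·14/39)=0.3036>−1
Confirm numerically:
  x=-2.582: |R|=0.81118 <1
  x=-2.164: |R|=0.51704 <1
  x=-1.376: |R|=0.30367 <1
  x=-3.351: |R|=1.68000 >1
  x=-2.905: |R|=1.12439 >1
So |R|<1 on (-2.7857, 0).

(-2.7857, 0).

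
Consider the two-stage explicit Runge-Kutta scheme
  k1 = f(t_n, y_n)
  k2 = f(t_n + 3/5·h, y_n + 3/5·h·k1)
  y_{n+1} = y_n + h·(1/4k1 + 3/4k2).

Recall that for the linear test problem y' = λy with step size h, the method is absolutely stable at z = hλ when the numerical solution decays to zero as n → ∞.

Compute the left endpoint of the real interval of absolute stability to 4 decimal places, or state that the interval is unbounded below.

On y'=λy, z=hλ:
  k1=λy_n ⇒ h·k1=z·y_n;  k2=λ(1+3/5z)y_n ⇒ h·k2=z(1+3/5z)y_n
  y_{n+1}/y_n = 1 + 1/4z + 3/4z(1+3/5z) = 1 + z + 9/20z²
  Hence R(z) = 1 + z + 9/20z².

Find x<0 with |R(x)|<1.
x=-0.82: |R|=0.4826
R=1: x+9/20x²=0 ⇒ x=−20/9=-2.2222; min R=1−1/(4·9/20)=0.4444>−1
Confirm numerically:
  x=-1.915: |R|=0.73525 <1
  x=-1.587: |R|=0.54636 <1
  x=-1.498: |R|=0.51180 <1
  x=-0.983: |R|=0.45183 <1
  x=-2.428: |R|=1.22483 >1
  x=-2.255: |R|=1.03326 >1
Interval (-2.2222, 0).

z* = -2.2222.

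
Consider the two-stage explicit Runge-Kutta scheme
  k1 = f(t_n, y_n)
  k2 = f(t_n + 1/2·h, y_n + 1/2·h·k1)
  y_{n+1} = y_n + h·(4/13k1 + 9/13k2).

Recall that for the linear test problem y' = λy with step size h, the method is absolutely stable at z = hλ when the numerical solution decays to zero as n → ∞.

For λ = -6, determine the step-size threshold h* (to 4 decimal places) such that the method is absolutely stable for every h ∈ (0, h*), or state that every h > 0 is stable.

On y'=λy, z=hλ:
  k1=λy_n ⇒ h·k1=z·y_n;  k2=λ(1+1/2z)y_n ⇒ h·k2=z(1+1/2z)y_n
  y_{n+1}/y_n = 1 + 4/13z + 9/13z(1+1/2z) = 1 + z + 9/26z²
  ⇒ R(z) = 1 + z + 9/26z².

Find x<0 with |R(x)|<1.
x=-1.76: |R|=0.3122
R=1: x+9/26x²=0 ⇒ x=−26/9=-2.8889; min R=1−1/(4·9/26)=0.2778>−1
Confirm numerically:
  x=-2.416: |R|=0.60452 <1
  x=-1.911: |R|=0.35313 <1
  x=-1.589: |R|=0.28501 <1
  x=-3.442: |R|=1.65901 >1
  x=-3.396: |R|=1.59613 >1
  x=-3.089: |R|=1.21397 >1
Stable set (-2.8889, 0).

(-2.8889,0); λ=-6 ⇒ h* = (26/9)/6 = 0.4815.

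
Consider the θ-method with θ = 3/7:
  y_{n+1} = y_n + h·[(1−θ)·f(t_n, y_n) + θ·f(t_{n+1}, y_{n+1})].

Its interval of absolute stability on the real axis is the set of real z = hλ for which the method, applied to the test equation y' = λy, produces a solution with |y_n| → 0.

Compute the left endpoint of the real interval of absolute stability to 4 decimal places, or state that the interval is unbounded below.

Set f=λy, z=hλ:
  y_{n+1} = y_n + z·[4/7·y_n + 3/7·y_{n+1}] ⇒ (1 − 3/7z)y_{n+1} = (1 + 4/7z)y_n
  Hence R(z) = (1 + 4/7z)/(1 − 3/7z).

Solve |R(x)|<1 on ℝ⁻.
x=-1.47: |R|=0.0982
R=−1: 1+4/7x = −1+3/7x ⇒ -1/7x=2 ⇒ x=2/(-1/7)=-14.0000
Confirm numerically:
  x=-9.760: |R|=0.88313 <1
  x=-7.732: |R|=0.79242 <1
  x=-7.515: |R|=0.78050 <1
  x=-14.459: |R|=1.00911 >1
  x=-14.120: |R|=1.00243 >1
Interval (-14.0000, 0).

left endpoint -14.0000.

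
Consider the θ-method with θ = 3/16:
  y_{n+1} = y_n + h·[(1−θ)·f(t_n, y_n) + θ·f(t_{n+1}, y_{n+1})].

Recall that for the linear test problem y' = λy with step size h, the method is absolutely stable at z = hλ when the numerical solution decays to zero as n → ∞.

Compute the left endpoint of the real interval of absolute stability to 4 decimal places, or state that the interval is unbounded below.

Set f=λy, z=hλ:
  y_{n+1} = y_n + z·[13/16·y_n + 3/16·y_{n+1}] ⇒ (1 − 3/16z)y_{n+1} = (1 + 13/16z)y_n
  so R(z) = (1 + 13/16z)/(1 − 3/16z).

Boundary: |R(x)|=1, x<0.
x=-0.46: |R|=0.5765
R=−1: 1+13/16x = −1+3/16x ⇒ -5/8x=2 ⇒ x=2/(-5/8)=-3.2000
Confirm numerically:
  x=-2.813: |R|=0.84165 <1
  x=-2.665: |R|=0.77704 <1
  x=-1.981: |R|=0.44447 <1
  x=-3.742: |R|=1.19907 >1
  x=-3.656: |R|=1.16909 >1
  x=-3.602: |R|=1.14997 >1
Interval (-3.2000, 0).

left endpoint -3.2000.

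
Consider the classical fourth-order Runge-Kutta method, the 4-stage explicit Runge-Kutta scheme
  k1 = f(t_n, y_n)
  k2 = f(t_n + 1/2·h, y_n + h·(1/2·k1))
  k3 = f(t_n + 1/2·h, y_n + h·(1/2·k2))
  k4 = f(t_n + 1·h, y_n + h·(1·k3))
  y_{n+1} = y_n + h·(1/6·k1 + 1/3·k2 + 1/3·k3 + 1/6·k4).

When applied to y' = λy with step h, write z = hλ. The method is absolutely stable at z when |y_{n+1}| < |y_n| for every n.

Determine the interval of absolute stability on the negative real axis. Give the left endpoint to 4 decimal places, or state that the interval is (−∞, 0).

With y'=λy (z=hλ):
  order 4, 4-stage ⇒ R(z)=1+z+z^2/2+z^3/6+z^4/24
  (e.g. R(-0.43)=0.65062, |R|=0.65062)

Solve |R(x)|<1 on ℝ⁻.
x=-0.43: |R|=0.6506
|R(-2.92)|=1.2228 |R(-2.64)|=0.8021 |R(-0.88)|=0.4186
Bisect:
  x_lo=-3.3276 |R|=2.1766  x_hi=-0.0920 |R|=0.9121
  mid=-1.70982 |R|=0.27493 →hi
  mid=-2.51871 |R|=0.66705 →hi
  mid=-2.92316 |R|=1.22855 →lo
  mid=-2.72094 |R|=0.90723 →hi
  mid=-2.82205 |R|=1.05684 →lo
  mid=-2.77149 |R|=0.97939 →hi
  mid=-2.79677 |R|=1.01744 →lo
  mid=-2.78413 |R|=0.99825 →hi
  mid=-2.79045 |R|=1.00780 →lo
  ...
  [-2.78532,-2.78512] ⇒ x*=-2.7853
So |R|<1 on (-2.7853, 0).

(-2.7853, 0).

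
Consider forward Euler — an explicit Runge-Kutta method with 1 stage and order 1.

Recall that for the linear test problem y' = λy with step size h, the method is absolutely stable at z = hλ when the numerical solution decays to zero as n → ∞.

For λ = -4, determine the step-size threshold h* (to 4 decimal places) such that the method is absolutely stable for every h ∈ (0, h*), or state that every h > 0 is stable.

Test eqn y'=λy, z=hλ:
  order 1, 1-stage ⇒ R(z)=1+z
  (e.g. R(-1.41)=-0.41000, |R|=0.41000)

Find x<0 with |R(x)|<1.
x=-1.41: |R|=0.4100
|R(-2.33)|=1.3300 |R(-1.89)|=0.8900 |R(-0.73)|=0.2700
Bisect:
  x_lo=-2.3327 |R|=1.3327  x_hi=-0.3608 |R|=0.6392
  mid=-1.34676 |R|=0.34676 →hi
  mid=-1.83972 |R|=0.83972 →hi
  mid=-2.08621 |R|=1.08621 →lo
  mid=-1.96297 |R|=0.96297 →hi
  mid=-2.02459 |R|=1.02459 →lo
  mid=-1.99378 |R|=0.99378 →hi
  mid=-2.00918 |R|=1.00918 →lo
  mid=-2.00148 |R|=1.00148 →lo
  mid=-1.99763 |R|=0.99763 →hi
  ...
  [-2.00003,-1.99991] ⇒ x*=-2.0000
Stable set (-2.0000, 0).

(-2.0000,0); λ=-4 ⇒ h* = 0.5000.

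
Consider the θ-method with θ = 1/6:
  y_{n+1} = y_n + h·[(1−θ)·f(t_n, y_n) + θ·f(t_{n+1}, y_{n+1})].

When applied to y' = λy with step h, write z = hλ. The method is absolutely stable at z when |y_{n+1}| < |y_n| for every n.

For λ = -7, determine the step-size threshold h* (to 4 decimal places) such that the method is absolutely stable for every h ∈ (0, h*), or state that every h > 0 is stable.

(-3.0000,0); λ=-7 ⇒ h* = (3)/7 = 0.4286.

With y'=λy (z=hλ):
  y_{n+1} = y_n + z·[5/6·y_n + 1/6·y_{n+1}] ⇒ (1 − 1/6z)y_{n+1} = (1 + 5/6z)y_n
  so R(z) = (1 + 5/6z)/(1 − 1/6z).

Find x<0 with |R(x)|<1.
x=-1.2: |R|=0.0000
R=−1: 1+5/6x = −1+1/6x ⇒ -2/3x=2 ⇒ x=2/(-2/3)=-3.0000
Confirm numerically:
  x=-2.639: |R|=0.83285 <1
  x=-2.242: |R|=0.63213 <1
  x=-2.131: |R|=0.57250 <1
  x=-1.627: |R|=0.27993 <1
  x=-3.580: |R|=1.24217 >1
  x=-3.343: |R|=1.14685 >1
  x=-3.189: |R|=1.08227 >1
So |R|<1 on (-3.0000, 0).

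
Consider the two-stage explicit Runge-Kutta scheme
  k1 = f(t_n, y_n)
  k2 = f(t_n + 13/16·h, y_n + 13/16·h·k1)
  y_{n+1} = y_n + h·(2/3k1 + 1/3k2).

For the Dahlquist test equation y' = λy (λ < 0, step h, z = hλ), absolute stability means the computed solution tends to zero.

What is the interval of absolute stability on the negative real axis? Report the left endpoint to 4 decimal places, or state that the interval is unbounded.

z∈(-3.6923,0).

Test eqn y'=λy, z=hλ:
  k1=λy_n ⇒ h·k1=z·y_n;  k2=λ(1+13/16z)y_n ⇒ h·k2=z(1+13/16z)y_n
  y_{n+1}/y_n = 1 + 2/3z + 1/3z(1+13/16z) = 1 + z + 13/48z²
  ⇒ R(z) = 1 + z + 13/48z².

Need |R(x)|<1, x<0.
x=-1.2: |R|=0.1900
R=1: x+13/48x²=0 ⇒ x=−48/13=-3.6923; min R=1−1/(4·13/48)=0.0769>−1
Confirm numerically:
  x=-3.304: |R|=0.65253 <1
  x=-3.292: |R|=0.64309 <1
  x=-2.828: |R|=0.33801 <1
  x=-1.600: |R|=0.09333 <1
  x=-4.172: |R|=1.54201 >1
  x=-4.136: |R|=1.49701 >1
  x=-3.948: |R|=1.27340 >1
Stable set (-3.6923, 0).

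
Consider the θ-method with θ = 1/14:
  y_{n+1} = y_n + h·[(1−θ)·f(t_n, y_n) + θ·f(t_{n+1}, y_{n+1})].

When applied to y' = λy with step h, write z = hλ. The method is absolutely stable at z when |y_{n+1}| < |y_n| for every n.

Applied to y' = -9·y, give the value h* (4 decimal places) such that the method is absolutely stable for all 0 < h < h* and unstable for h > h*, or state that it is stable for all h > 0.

(-2.3333,0); λ=-9 ⇒ h* = (7/3)/9 = 0.2593.

Test eqn y'=λy, z=hλ:
  y_{n+1} = y_n + z·[13/14·y_n + 1/14·y_{n+1}] ⇒ (1 − 1/14z)y_{n+1} = (1 + 13/14z)y_n
  so R(z) = (1 + 13/14z)/(1 − 1/14z).

Need |R(x)|<1, x<0.
x=-1.5: |R|=0.3548
R=−1: 1+13/14x = −1+1/14x ⇒ -6/7x=2 ⇒ x=2/(-6/7)=-2.3333
Confirm numerically:
  x=-2.282: |R|=0.96217 <1
  x=-1.700: |R|=0.51592 <1
  x=-1.307: |R|=0.19540 <1
  x=-1.087: |R|=0.00868 <1
  x=-2.717: |R|=1.27541 >1
  x=-2.568: |R|=1.16997 >1
  x=-2.515: |R|=1.13200 >1
So |R|<1 on (-2.3333, 0).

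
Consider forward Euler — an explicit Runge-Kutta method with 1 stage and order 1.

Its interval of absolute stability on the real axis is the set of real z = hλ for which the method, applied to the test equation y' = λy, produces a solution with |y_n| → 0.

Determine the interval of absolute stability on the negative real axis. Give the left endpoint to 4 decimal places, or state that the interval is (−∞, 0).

With y'=λy (z=hλ):
  order 1, 1-stage ⇒ R(z)=1+z
  (e.g. R(-0.76)=0.24000, |R|=0.24000)

Find x<0 with |R(x)|<1.
x=-0.76: |R|=0.2400
|R(-2.27)|=1.2700 |R(-0.74)|=0.2600 |R(-0.51)|=0.4900
Bisect:
  x_lo=-2.4751 |R|=1.4751  x_hi=-0.0771 |R|=0.9229
  mid=-1.27608 |R|=0.27608 →hi
  mid=-1.87558 |R|=0.87558 →hi
  mid=-2.17533 |R|=1.17533 →lo
  mid=-2.02545 |R|=1.02545 →lo
  mid=-1.95051 |R|=0.95051 →hi
  mid=-1.98798 |R|=0.98798 →hi
  mid=-2.00672 |R|=1.00672 →lo
  mid=-1.99735 |R|=0.99735 →hi
  mid=-2.00203 |R|=1.00203 →lo
  mid=-1.99969 |R|=0.99969 →hi
  ...
  [-2.00013,-1.99998] ⇒ x*=-2.0000
Interval (-2.0000, 0).

(-2.0000, 0).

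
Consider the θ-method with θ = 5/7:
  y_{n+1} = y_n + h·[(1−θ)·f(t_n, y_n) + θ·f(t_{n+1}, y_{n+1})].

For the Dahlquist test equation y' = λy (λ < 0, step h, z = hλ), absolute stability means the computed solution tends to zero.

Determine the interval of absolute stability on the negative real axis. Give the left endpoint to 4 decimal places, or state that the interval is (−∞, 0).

Set f=λy, z=hλ:
  y_{n+1} = y_n + z·[2/7·y_n + 5/7·y_{n+1}] ⇒ (1 − 5/7z)y_{n+1} = (1 + 2/7z)y_n
  ⇒ R(z) = (1 + 2/7z)/(1 − 5/7z).

Find x<0 with |R(x)|<1.
x=-1.55: |R|=0.2644
x=-2: |R|=0.1765
x=-10: |R|=0.2281
x=-100: |R|=0.3807
θ=5/7≥1/2 ⇒ |1+2/7x|<|1−5/7x| ∀x<0 ⇒ stable on all of ℝ⁻.

interval (−∞, 0).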